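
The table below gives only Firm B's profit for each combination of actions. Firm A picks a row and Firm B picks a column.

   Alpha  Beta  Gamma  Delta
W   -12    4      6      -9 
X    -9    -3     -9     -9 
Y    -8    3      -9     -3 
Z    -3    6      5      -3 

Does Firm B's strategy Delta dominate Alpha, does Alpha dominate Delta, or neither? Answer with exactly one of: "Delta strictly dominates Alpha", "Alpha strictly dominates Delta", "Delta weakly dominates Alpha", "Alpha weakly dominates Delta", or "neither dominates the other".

Delta weakly dominates Alpha

Delta's payoffs vs Alpha's, by Firm A's action — W: -9>-12, X: -9=-9, Y: -3>-8, Z: -3=-3.
Delta is at least as good everywhere and strictly better somewhere (tied only at X, Z), so Delta weakly but not strictly dominates Alpha.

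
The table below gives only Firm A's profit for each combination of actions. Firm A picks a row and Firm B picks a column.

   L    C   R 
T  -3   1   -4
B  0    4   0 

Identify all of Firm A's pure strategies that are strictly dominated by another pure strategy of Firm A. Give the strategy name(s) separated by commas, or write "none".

T

T: dominated, since B does at least as well everywhere (L: 0>-3, C: 4>1, R: 0>-4).
B: no other strategy beats it everywhere (T at L (0>-3)).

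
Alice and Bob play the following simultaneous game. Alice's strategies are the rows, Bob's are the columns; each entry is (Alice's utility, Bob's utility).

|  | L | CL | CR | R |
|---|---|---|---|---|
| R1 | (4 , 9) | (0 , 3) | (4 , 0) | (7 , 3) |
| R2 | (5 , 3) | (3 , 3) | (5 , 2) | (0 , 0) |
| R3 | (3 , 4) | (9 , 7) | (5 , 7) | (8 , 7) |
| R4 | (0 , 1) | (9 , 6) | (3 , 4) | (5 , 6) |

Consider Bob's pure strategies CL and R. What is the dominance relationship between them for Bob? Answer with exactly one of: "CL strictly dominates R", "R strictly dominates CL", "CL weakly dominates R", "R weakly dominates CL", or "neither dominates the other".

CL weakly dominates R

Compare CL to R across every action of Alice: R1: 3=3, R2: 3>0, R3: 7=7, R4: 6=6.
CL is at least as good everywhere and strictly better somewhere (tied only at R1, R3, R4), so CL weakly but not strictly dominates R.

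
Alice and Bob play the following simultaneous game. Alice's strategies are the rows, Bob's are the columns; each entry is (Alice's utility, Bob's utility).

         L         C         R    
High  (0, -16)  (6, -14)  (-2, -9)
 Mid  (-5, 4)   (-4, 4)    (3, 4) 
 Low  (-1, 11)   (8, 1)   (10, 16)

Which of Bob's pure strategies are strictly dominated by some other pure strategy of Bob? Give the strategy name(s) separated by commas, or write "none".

none

L: no other strategy beats it everywhere (C at Mid (4=4); R at Mid (4=4)).
Nothing dominates C: L at High (-14>-16); R at Mid (4=4).
R is not dominated — it holds its own against L at High (-9>-16); C at High (-9>-14).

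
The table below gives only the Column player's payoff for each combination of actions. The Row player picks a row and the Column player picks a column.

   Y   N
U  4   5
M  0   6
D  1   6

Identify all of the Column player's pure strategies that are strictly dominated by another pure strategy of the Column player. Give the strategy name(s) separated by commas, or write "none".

Y

Y: dominated, since N does at least as well everywhere (U: 5>4, M: 6>0, D: 6>1).
N is not dominated — it holds its own against Y at U (5>4).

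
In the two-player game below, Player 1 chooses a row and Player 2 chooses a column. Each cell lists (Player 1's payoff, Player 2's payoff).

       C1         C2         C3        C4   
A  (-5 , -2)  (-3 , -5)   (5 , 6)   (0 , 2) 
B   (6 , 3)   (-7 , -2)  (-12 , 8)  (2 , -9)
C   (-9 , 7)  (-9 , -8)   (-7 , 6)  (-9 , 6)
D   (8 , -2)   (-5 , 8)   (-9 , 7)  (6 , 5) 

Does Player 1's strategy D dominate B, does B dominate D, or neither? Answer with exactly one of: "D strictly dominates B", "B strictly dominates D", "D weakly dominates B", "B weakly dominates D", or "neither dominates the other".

D strictly dominates B

Compare D to B across every action of Player 2: C1: 8>6, C2: -5>-7, C3: -9>-12, C4: 6>2.
Every comparison favours D, so D strictly dominates B.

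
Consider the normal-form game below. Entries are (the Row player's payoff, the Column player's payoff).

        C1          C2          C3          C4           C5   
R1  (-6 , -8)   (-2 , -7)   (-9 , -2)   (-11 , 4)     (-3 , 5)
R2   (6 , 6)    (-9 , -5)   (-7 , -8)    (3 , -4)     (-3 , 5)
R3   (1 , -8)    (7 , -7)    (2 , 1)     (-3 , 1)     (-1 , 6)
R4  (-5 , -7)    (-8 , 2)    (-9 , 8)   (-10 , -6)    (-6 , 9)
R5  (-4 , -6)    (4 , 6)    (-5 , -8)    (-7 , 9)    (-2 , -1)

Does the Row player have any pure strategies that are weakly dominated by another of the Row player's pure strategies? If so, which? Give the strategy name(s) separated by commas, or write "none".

R1, R4, R5

R3 weakly dominates R1 — C1: 1>-6, C2: 7>-2, C3: 2>-9, C4: -3>-11, C5: -1>-3.
R2: no other strategy beats it everywhere (R1 at C1 (6>-6); R3 at C1 (6>1); R4 at C1 (6>-5); R5 at C1 (6>-4)).
R3: no other strategy beats it everywhere (R1 at C1 (1>-6); R2 at C2 (7>-9); R4 at C1 (1>-5); R5 at C1 (1>-4)).
R4: dominated, since R3 does at least as well everywhere (C1: 1>-5, C2: 7>-8, C3: 2>-9, C4: -3>-10, C5: -1>-6).
R5 is weakly dominated by R3 (C1: 1>-4, C2: 7>4, C3: 2>-5, C4: -3>-7, C5: -1>-2).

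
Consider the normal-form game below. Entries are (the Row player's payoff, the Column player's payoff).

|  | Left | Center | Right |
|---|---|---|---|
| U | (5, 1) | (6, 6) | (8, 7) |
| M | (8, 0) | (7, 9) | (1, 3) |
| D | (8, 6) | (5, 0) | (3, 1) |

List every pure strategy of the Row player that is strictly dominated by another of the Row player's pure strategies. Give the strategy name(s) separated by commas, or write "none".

U: no other strategy beats it everywhere (M at Right (8>1); D at Center (6>5)).
M: no other strategy beats it everywhere (U at Left (8>5); D at Left (8=8)).
D is not dominated — it holds its own against U at Left (8>5); M at Left (8=8).

none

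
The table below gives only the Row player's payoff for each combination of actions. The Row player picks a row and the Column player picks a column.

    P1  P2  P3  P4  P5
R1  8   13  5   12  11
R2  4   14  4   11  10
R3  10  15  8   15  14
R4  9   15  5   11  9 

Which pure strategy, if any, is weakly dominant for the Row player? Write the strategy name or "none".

R3 vs R1: P1: 10>8, P2: 15>13, P3: 8>5, P4: 15>12, P5: 14>11.
R3 vs R2: P1: 10>4, P2: 15>14, P3: 8>4, P4: 15>11, P5: 14>10.
R3 vs R4: P1: 10>9, P2: 15=15, P3: 8>5, P4: 15>11, P5: 14>9.
R3 is at least as good as every other strategy against every opponent action, so it is weakly dominant.

R3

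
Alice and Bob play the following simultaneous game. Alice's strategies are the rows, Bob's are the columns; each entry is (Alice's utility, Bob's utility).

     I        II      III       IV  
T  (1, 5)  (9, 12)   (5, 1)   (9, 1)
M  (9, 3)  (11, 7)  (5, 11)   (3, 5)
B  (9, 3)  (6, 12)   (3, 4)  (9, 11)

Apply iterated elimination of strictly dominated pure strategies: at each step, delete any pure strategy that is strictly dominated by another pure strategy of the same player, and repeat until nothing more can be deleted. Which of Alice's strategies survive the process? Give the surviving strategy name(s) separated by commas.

T, M

For Bob, II strictly dominates I on the remaining rows (T: 12>5, M: 7>3, B: 12>3); eliminate I.
For Bob, II strictly dominates IV on the remaining rows (T: 12>1, M: 7>5, B: 12>11); eliminate IV.
Alice's strategy B is strictly dominated by T (II: 9>6, III: 5>3) and is removed.
Among the remaining strategies, none is strictly dominated by another pure strategy of the same player, so the elimination stops.
Surviving strategies — Alice: {T, M}; Bob: {II, III}.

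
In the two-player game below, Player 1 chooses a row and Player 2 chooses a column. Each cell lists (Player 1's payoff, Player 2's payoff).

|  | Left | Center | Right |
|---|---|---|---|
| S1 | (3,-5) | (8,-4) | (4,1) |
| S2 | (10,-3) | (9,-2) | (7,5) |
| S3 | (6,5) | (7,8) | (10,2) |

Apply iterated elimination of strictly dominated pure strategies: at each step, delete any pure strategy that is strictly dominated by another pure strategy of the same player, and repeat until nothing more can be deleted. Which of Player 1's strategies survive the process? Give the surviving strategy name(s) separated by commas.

S2, S3

For Player 1, S2 strictly dominates S1 on the remaining columns (Left: 10>3, Center: 9>8, Right: 7>4); eliminate S1.
For Player 2, Center strictly dominates Left on the remaining rows (S2: -2>-3, S3: 8>5); eliminate Left.
Among the remaining strategies, none is strictly dominated by another pure strategy of the same player, so the elimination stops.
Surviving strategies — Player 1: {S2, S3}; Player 2: {Center, Right}.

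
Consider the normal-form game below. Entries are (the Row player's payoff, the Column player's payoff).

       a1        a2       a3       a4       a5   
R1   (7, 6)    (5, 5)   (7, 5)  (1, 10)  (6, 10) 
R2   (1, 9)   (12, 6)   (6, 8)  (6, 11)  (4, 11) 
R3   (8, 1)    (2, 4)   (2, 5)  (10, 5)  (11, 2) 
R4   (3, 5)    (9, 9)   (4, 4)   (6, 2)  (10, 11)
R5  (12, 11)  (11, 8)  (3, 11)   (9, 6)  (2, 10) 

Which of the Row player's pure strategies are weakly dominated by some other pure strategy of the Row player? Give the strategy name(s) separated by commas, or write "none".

R1 is not dominated — it holds its own against R2 at a1 (7>1); R3 at a2 (5>2); R4 at a1 (7>3); R5 at a3 (7>3).
Nothing dominates R2: R1 at a2 (12>5); R3 at a2 (12>2); R4 at a2 (12>9); R5 at a2 (12>11).
R3 is not dominated — it holds its own against R1 at a1 (8>7); R2 at a1 (8>1); R4 at a1 (8>3); R5 at a4 (10>9).
R4: no other strategy beats it everywhere (R1 at a2 (9>5); R2 at a1 (3>1); R3 at a2 (9>2); R5 at a3 (4>3)).
R5 is not dominated — it holds its own against R1 at a1 (12>7); R2 at a1 (12>1); R3 at a1 (12>8); R4 at a1 (12>3).

none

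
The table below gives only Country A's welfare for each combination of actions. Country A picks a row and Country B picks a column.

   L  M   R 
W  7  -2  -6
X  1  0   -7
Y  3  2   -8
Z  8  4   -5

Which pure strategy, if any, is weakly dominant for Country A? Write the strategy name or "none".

Z vs W: L: 8>7, M: 4>-2, R: -5>-6.
Z vs X: L: 8>1, M: 4>0, R: -5>-7.
Z vs Y: L: 8>3, M: 4>2, R: -5>-8.
Z is at least as good as every other strategy against every opponent action, so it is weakly dominant.

Z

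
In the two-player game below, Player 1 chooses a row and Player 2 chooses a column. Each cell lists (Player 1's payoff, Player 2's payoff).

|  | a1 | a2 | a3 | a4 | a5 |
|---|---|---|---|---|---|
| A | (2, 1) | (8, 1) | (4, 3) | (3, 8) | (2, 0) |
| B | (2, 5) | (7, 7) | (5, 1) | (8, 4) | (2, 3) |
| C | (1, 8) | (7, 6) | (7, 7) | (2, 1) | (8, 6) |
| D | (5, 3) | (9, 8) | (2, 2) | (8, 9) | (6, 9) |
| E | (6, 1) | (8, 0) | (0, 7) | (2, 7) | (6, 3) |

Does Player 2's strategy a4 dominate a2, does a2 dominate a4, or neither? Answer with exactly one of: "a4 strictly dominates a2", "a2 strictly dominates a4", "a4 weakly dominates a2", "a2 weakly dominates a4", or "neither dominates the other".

neither dominates the other

Compare a4 to a2 across every action of Player 1: A: 8>1, B: 4<7, C: 1<6, D: 9>8, E: 7>0.
a4 does better at A, D, E but worse at B, C; neither strategy dominates the other.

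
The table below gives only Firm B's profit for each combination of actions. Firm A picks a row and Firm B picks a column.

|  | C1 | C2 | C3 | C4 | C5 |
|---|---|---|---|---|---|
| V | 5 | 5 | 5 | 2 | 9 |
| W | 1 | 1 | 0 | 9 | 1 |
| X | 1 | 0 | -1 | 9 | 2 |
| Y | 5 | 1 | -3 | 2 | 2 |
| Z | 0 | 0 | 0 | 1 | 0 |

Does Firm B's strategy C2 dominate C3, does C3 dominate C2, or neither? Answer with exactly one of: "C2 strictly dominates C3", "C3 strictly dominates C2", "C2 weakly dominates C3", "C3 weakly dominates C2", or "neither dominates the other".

Compare C2 to C3 across every action of Firm A: V: 5=5, W: 1>0, X: 0>-1, Y: 1>-3, Z: 0=0.
C2 is at least as good everywhere and strictly better somewhere (tied only at V, Z), so C2 weakly but not strictly dominates C3.

C2 weakly dominates C3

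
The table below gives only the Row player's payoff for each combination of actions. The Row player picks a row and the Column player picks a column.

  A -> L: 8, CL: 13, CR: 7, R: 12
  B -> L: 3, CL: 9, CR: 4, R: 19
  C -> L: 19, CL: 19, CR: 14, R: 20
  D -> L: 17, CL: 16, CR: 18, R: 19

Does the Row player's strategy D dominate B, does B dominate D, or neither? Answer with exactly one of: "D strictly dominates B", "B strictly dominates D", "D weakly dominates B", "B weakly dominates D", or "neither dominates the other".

D weakly dominates B

Compare D to B across each choice by the Column player: L: 17>3, CL: 16>9, CR: 18>4, R: 19=19.
D is at least as good everywhere and strictly better somewhere (tied only at R), so D weakly but not strictly dominates B.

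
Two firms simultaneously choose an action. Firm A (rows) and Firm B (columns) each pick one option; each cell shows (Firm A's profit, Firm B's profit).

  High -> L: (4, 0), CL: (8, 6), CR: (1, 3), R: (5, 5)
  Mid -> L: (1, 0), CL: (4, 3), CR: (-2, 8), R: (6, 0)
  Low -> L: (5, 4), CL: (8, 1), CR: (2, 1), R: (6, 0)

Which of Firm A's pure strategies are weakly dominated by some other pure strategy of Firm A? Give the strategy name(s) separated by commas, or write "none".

High, Mid

High: dominated, since Low does at least as well everywhere (L: 5>4, CL: 8=8, CR: 2>1, R: 6>5).
Low weakly dominates Mid — L: 5>1, CL: 8>4, CR: 2>-2, R: 6=6.
Low: no other strategy beats it everywhere (High at L (5>4); Mid at L (5>1)).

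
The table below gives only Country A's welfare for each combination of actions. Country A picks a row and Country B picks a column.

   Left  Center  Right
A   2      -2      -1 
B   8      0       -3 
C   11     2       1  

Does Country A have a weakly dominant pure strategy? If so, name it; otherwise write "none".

C

C vs A: Left: 11>2, Center: 2>-2, Right: 1>-1.
C vs B: Left: 11>8, Center: 2>0, Right: 1>-3.
C is at least as good as every other strategy against every opponent action, so it is weakly dominant.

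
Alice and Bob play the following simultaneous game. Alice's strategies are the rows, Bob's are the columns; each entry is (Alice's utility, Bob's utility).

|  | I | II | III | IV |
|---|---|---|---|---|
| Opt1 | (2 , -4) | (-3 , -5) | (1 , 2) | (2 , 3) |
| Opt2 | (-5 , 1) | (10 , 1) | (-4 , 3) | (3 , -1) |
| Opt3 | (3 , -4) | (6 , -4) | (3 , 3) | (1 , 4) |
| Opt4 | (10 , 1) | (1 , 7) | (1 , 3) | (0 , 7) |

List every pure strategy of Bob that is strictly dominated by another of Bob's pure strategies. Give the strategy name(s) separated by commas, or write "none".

I is strictly dominated by III (Opt1: 2>-4, Opt2: 3>1, Opt3: 3>-4, Opt4: 3>1).
II: no other strategy beats it everywhere (I at Opt2 (1=1); III at Opt4 (7>3); IV at Opt2 (1>-1)).
III is not dominated — it holds its own against I at Opt1 (2>-4); II at Opt1 (2>-5); IV at Opt2 (3>-1).
IV: no other strategy beats it everywhere (I at Opt1 (3>-4); II at Opt1 (3>-5); III at Opt1 (3>2)).

I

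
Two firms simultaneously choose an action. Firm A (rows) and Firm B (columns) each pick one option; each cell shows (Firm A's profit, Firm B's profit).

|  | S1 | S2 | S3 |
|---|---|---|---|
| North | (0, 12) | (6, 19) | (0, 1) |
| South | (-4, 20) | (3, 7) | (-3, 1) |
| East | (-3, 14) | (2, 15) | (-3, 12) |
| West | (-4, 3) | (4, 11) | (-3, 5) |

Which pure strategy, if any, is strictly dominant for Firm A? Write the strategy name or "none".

North vs South: S1: 0>-4, S2: 6>3, S3: 0>-3.
North vs East: S1: 0>-3, S2: 6>2, S3: 0>-3.
North vs West: S1: 0>-4, S2: 6>4, S3: 0>-3.
North strictly beats every other strategy against every opponent action, so it is strictly dominant.

North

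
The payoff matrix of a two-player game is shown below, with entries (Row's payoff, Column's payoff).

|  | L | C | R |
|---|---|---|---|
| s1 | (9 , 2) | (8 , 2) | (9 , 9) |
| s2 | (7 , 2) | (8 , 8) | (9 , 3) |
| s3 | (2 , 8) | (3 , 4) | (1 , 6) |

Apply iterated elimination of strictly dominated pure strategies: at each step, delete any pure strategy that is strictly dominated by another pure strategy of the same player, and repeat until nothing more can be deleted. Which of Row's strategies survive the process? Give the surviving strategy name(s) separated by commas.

s1, s2

Row s3 is eliminated: s1 beats it against every remaining column (L: 9>2, C: 8>3, R: 9>1).
Column's strategy L is strictly dominated by R (s1: 9>2, s2: 3>2) and is removed.
Among the remaining strategies, none is strictly dominated by another pure strategy of the same player, so the elimination stops.
Surviving strategies — Row: {s1, s2}; Column: {C, R}.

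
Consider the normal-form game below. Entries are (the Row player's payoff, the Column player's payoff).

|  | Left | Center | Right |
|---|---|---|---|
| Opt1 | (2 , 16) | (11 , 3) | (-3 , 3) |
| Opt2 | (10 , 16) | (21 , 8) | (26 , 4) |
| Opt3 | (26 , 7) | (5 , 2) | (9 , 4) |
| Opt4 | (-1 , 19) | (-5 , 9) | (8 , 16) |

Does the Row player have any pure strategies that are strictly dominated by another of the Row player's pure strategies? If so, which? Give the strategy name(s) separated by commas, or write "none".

Opt1, Opt4

Opt2 strictly dominates Opt1 — Left: 10>2, Center: 21>11, Right: 26>-3.
Opt2: no other strategy beats it everywhere (Opt1 at Left (10>2); Opt3 at Center (21>5); Opt4 at Left (10>-1)).
Opt3 is not dominated — it holds its own against Opt1 at Left (26>2); Opt2 at Left (26>10); Opt4 at Left (26>-1).
Opt2 strictly dominates Opt4 — Left: 10>-1, Center: 21>-5, Right: 26>8.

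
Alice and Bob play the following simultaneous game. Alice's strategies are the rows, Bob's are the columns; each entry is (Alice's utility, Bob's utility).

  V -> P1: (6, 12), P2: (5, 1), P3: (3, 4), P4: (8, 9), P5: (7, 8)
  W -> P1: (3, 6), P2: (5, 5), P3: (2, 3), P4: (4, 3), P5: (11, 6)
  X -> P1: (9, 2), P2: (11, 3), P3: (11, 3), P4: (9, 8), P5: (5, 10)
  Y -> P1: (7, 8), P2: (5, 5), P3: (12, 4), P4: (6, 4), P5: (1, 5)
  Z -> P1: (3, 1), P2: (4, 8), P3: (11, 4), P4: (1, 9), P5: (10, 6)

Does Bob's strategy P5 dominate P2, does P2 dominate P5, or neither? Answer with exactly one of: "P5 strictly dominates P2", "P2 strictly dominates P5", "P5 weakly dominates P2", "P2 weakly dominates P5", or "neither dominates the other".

neither dominates the other

Compare P5 to P2 across each choice by Alice: V: 8>1, W: 6>5, X: 10>3, Y: 5=5, Z: 6<8.
P5 does better at V, W, X but worse at Z; neither strategy dominates the other.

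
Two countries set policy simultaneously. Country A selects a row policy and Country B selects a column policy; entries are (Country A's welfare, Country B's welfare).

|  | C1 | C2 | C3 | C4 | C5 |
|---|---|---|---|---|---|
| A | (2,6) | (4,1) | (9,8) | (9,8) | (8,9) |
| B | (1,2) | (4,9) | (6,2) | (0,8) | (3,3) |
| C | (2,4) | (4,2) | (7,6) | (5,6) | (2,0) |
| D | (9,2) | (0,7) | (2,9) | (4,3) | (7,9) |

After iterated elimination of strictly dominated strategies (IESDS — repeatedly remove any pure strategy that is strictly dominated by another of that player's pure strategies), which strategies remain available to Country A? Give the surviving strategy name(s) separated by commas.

A, B, C

Column C1 is eliminated: C4 beats it against every remaining row (A: 8>6, B: 8>2, C: 6>4, D: 3>2).
Row D is eliminated: A beats it against every remaining column (C2: 4>0, C3: 9>2, C4: 9>4, C5: 8>7).
Among the remaining strategies, none is strictly dominated by another pure strategy of the same player, so the elimination stops.
Surviving strategies — Country A: {A, B, C}; Country B: {C2, C3, C4, C5}.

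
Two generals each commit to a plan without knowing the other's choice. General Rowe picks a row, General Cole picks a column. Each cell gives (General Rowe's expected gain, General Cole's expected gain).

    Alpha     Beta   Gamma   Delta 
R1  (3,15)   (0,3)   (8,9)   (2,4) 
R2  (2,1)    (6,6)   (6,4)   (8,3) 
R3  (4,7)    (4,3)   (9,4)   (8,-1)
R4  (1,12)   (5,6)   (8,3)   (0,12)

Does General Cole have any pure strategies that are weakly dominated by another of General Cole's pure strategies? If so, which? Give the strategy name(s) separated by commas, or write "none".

none

Alpha is not dominated — it holds its own against Beta at R1 (15>3); Gamma at R1 (15>9); Delta at R1 (15>4).
Nothing dominates Beta: Alpha at R2 (6>1); Gamma at R2 (6>4); Delta at R2 (6>3).
Gamma is not dominated — it holds its own against Alpha at R2 (4>1); Beta at R1 (9>3); Delta at R1 (9>4).
Nothing dominates Delta: Alpha at R2 (3>1); Beta at R1 (4>3); Gamma at R4 (12>3).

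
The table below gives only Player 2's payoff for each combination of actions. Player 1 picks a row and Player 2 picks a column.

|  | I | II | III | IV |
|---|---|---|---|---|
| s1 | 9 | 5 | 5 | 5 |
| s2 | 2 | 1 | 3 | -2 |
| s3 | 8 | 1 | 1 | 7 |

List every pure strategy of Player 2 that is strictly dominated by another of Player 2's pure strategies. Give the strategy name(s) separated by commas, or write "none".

I is not dominated — it holds its own against II at s1 (9>5); III at s1 (9>5); IV at s1 (9>5).
II: dominated, since I does at least as well everywhere (s1: 9>5, s2: 2>1, s3: 8>1).
Nothing dominates III: I at s2 (3>2); II at s1 (5=5); IV at s1 (5=5).
I strictly dominates IV — s1: 9>5, s2: 2>-2, s3: 8>7.

II, IV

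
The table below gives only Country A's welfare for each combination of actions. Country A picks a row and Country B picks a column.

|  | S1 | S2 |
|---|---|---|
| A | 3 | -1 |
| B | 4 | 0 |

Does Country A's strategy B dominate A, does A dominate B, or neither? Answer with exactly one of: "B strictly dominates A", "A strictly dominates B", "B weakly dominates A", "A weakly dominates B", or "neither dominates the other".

B strictly dominates A

Compare B to A across each choice by Country B: S1: 4>3, S2: 0>-1.
B gives a strictly higher payoff against each choice by Country B, so B strictly dominates A.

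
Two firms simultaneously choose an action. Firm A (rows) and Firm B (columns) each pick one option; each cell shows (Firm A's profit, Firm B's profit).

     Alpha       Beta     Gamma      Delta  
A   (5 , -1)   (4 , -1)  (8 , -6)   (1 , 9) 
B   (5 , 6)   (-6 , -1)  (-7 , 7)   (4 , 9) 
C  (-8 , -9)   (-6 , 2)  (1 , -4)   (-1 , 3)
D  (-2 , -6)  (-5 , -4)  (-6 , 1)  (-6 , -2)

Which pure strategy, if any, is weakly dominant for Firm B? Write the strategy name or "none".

none

Alpha fails to dominate Beta at C (-9<2).
Beta fails to dominate Alpha at B (-1<6).
Gamma fails to dominate Alpha at A (-6<-1).
Delta fails to dominate Gamma at D (-2<1).
No single strategy dominates all the others.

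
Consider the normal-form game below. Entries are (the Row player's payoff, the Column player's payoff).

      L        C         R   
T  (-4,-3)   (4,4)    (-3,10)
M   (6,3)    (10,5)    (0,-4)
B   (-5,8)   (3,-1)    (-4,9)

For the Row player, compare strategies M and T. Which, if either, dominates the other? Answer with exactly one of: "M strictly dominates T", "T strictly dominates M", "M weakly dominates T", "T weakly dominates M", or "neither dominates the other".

Compare M to T across every action of the Column player: L: 6>-4, C: 10>4, R: 0>-3.
M gives a strictly higher payoff against every action of the Column player, so M strictly dominates T.

M strictly dominates T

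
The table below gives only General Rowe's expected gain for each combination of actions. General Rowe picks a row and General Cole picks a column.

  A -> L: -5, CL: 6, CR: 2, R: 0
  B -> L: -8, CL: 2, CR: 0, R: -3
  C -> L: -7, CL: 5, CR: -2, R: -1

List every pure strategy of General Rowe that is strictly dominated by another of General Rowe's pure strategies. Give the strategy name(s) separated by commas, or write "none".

A: no other strategy beats it everywhere (B at L (-5>-8); C at L (-5>-7)).
B: dominated, since A does at least as well everywhere (L: -5>-8, CL: 6>2, CR: 2>0, R: 0>-3).
C is strictly dominated by A (L: -5>-7, CL: 6>5, CR: 2>-2, R: 0>-1).

B, C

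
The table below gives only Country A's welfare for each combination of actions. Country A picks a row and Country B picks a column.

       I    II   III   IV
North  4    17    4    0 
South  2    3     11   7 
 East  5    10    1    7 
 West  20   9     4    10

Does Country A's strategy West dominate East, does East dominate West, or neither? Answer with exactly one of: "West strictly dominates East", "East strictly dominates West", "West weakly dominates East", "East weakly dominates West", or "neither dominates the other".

neither dominates the other

Compare West to East across each opponent action: I: 20>5, II: 9<10, III: 4>1, IV: 10>7.
West does better at I, III, IV but worse at II; neither strategy dominates the other.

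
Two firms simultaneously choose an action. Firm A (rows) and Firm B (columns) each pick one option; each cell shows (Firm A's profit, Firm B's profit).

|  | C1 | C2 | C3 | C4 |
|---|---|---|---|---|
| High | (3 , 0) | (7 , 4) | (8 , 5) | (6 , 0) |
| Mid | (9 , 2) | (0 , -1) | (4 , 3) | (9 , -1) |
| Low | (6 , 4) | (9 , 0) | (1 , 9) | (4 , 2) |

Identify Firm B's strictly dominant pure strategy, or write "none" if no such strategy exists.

C3 vs C1: High: 5>0, Mid: 3>2, Low: 9>4.
C3 vs C2: High: 5>4, Mid: 3>-1, Low: 9>0.
C3 vs C4: High: 5>0, Mid: 3>-1, Low: 9>2.
C3 strictly beats every other strategy against every opponent action, so it is strictly dominant.

C3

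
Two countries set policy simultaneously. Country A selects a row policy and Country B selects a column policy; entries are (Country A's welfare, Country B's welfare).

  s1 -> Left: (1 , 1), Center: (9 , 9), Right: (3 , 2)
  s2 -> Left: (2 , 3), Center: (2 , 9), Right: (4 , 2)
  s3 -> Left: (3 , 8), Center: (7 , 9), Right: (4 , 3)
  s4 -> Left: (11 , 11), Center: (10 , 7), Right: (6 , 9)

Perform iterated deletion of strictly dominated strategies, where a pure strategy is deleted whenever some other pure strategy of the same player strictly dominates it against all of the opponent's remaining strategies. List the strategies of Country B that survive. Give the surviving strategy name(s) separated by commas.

Left

Country A's strategy s1 is strictly dominated by s4 (Left: 11>1, Center: 10>9, Right: 6>3) and is removed.
For Country A, s4 strictly dominates s2 on the remaining columns (Left: 11>2, Center: 10>2, Right: 6>4); eliminate s2.
Country A's strategy s3 is strictly dominated by s4 (Left: 11>3, Center: 10>7, Right: 6>4) and is removed.
Column Center is eliminated: Left beats it against every remaining row (s4: 11>7).
For Country B, Left strictly dominates Right on the remaining rows (s4: 11>9); eliminate Right.
Among the remaining strategies, none is strictly dominated by another pure strategy of the same player, so the elimination stops.
Surviving strategies — Country A: {s4}; Country B: {Left}.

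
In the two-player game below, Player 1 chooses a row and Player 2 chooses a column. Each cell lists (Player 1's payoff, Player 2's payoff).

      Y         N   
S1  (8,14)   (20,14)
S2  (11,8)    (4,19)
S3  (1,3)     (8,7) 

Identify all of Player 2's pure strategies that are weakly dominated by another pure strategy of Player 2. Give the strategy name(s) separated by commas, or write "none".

Y is weakly dominated by N (S1: 14=14, S2: 19>8, S3: 7>3).
N: no other strategy beats it everywhere (Y at S2 (19>8)).

Y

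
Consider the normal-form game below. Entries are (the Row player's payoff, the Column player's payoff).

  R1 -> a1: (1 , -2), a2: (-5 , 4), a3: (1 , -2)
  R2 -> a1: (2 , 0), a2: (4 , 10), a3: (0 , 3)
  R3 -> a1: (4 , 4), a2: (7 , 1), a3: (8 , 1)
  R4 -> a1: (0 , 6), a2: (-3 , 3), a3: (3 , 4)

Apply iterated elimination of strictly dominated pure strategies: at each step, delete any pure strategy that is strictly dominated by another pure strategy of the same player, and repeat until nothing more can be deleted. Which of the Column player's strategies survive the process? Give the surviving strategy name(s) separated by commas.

a1

The Row player's strategy R1 is strictly dominated by R3 (a1: 4>1, a2: 7>-5, a3: 8>1) and is removed.
Row R2 is eliminated: R3 beats it against every remaining column (a1: 4>2, a2: 7>4, a3: 8>0).
Row R4 is eliminated: R3 beats it against every remaining column (a1: 4>0, a2: 7>-3, a3: 8>3).
Column a2 is eliminated: a1 beats it against every remaining row (R3: 4>1).
The Column player's strategy a3 is strictly dominated by a1 (R3: 4>1) and is removed.
Among the remaining strategies, none is strictly dominated by another pure strategy of the same player, so the elimination stops.
Surviving strategies — the Row player: {R3}; the Column player: {a1}.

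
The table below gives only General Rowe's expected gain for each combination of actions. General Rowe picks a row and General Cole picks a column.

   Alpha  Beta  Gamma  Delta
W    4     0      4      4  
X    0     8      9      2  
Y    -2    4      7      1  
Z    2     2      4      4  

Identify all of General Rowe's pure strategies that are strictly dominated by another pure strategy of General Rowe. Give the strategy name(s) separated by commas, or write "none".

Y

W is not dominated — it holds its own against X at Alpha (4>0); Y at Alpha (4>-2); Z at Alpha (4>2).
X: no other strategy beats it everywhere (W at Beta (8>0); Y at Alpha (0>-2); Z at Beta (8>2)).
Y is strictly dominated by X (Alpha: 0>-2, Beta: 8>4, Gamma: 9>7, Delta: 2>1).
Nothing dominates Z: W at Beta (2>0); X at Alpha (2>0); Y at Alpha (2>-2).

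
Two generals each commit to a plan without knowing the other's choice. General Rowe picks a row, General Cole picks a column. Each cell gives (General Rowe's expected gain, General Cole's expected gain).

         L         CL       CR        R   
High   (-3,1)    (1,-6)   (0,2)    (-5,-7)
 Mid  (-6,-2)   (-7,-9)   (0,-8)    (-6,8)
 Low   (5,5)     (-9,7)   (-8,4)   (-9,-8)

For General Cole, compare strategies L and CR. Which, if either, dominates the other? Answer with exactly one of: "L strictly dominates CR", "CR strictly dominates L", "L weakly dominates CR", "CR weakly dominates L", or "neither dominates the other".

L's payoffs vs CR's, by General Rowe's action — High: 1<2, Mid: -2>-8, Low: 5>4.
L does better at Mid, Low but worse at High; neither strategy dominates the other.

neither dominates the other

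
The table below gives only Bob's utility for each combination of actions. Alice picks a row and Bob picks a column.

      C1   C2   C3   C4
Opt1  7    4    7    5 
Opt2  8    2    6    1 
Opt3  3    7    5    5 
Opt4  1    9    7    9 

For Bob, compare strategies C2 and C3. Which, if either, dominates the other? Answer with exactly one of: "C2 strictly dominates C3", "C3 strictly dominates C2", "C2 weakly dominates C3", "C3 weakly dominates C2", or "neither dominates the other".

C2's payoffs vs C3's, by Alice's action — Opt1: 4<7, Opt2: 2<6, Opt3: 7>5, Opt4: 9>7.
C2 does better at Opt3, Opt4 but worse at Opt1, Opt2; neither strategy dominates the other.

neither dominates the other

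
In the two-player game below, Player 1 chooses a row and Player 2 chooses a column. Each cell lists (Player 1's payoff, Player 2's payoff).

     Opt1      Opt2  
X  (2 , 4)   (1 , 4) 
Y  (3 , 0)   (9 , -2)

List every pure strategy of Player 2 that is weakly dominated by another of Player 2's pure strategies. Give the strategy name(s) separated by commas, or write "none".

Opt1: no other strategy beats it everywhere (Opt2 at Y (0>-2)).
Opt1 weakly dominates Opt2 — X: 4=4, Y: 0>-2.

Opt2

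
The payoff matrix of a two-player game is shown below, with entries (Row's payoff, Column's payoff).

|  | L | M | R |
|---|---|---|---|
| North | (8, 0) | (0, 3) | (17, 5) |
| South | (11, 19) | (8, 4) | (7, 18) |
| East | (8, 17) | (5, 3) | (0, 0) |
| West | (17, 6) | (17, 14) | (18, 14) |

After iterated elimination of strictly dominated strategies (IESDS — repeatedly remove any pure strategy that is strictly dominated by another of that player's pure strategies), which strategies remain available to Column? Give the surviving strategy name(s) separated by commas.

Row North is eliminated: West beats it against every remaining column (L: 17>8, M: 17>0, R: 18>17).
For Row, West strictly dominates South on the remaining columns (L: 17>11, M: 17>8, R: 18>7); eliminate South.
Row East is eliminated: West beats it against every remaining column (L: 17>8, M: 17>5, R: 18>0).
Column's strategy L is strictly dominated by M (West: 14>6) and is removed.
Among the remaining strategies, none is strictly dominated by another pure strategy of the same player, so the elimination stops.
Surviving strategies — Row: {West}; Column: {M, R}.

M, R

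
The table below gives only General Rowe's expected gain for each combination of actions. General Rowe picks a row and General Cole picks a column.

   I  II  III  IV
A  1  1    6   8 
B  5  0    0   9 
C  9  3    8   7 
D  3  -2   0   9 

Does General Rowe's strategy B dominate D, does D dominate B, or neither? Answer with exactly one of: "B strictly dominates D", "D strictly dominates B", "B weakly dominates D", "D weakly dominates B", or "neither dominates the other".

Compare B to D across each opponent action: I: 5>3, II: 0>-2, III: 0=0, IV: 9=9.
B is at least as good everywhere and strictly better somewhere (tied only at III, IV), so B weakly but not strictly dominates D.

B weakly dominates D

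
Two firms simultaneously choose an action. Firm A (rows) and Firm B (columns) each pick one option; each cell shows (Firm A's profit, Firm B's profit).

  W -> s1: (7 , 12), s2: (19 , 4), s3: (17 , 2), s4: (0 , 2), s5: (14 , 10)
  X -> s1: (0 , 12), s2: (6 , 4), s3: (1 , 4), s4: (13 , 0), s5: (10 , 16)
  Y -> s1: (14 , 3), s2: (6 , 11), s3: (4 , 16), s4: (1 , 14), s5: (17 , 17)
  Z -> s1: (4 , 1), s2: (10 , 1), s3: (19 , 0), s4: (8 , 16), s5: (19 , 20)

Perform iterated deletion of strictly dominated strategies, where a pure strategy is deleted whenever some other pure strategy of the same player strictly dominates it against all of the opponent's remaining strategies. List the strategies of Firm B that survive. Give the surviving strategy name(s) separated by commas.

Firm B's strategy s2 is strictly dominated by s5 (W: 10>4, X: 16>4, Y: 17>11, Z: 20>1) and is removed.
Firm B's strategy s3 is strictly dominated by s5 (W: 10>2, X: 16>4, Y: 17>16, Z: 20>0) and is removed.
Row W is eliminated: Y beats it against every remaining column (s1: 14>7, s4: 1>0, s5: 17>14).
Column s1 is eliminated: s5 beats it against every remaining row (X: 16>12, Y: 17>3, Z: 20>1).
For Firm A, Z strictly dominates Y on the remaining columns (s4: 8>1, s5: 19>17); eliminate Y.
Column s4 is eliminated: s5 beats it against every remaining row (X: 16>0, Z: 20>16).
Row X is eliminated: Z beats it against every remaining column (s5: 19>10).
Among the remaining strategies, none is strictly dominated by another pure strategy of the same player, so the elimination stops.
Surviving strategies — Firm A: {Z}; Firm B: {s5}.

s5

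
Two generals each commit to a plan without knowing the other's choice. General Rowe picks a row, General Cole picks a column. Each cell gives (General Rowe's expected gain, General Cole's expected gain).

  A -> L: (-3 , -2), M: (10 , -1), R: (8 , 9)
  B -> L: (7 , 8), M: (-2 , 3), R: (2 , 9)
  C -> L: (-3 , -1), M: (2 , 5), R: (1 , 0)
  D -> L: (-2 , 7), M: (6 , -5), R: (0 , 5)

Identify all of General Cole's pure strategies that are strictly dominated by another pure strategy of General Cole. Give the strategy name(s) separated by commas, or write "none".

Nothing dominates L: M at B (8>3); R at D (7>5).
Nothing dominates M: L at A (-1>-2); R at C (5>0).
Nothing dominates R: L at A (9>-2); M at A (9>-1).

none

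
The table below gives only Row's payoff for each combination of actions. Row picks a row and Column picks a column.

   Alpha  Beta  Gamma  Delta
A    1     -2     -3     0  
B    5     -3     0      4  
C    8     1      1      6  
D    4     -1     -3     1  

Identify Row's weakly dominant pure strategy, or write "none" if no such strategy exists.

C vs A: Alpha: 8>1, Beta: 1>-2, Gamma: 1>-3, Delta: 6>0.
C vs B: Alpha: 8>5, Beta: 1>-3, Gamma: 1>0, Delta: 6>4.
C vs D: Alpha: 8>4, Beta: 1>-1, Gamma: 1>-3, Delta: 6>1.
C is at least as good as every other strategy against every opponent action, so it is weakly dominant.

C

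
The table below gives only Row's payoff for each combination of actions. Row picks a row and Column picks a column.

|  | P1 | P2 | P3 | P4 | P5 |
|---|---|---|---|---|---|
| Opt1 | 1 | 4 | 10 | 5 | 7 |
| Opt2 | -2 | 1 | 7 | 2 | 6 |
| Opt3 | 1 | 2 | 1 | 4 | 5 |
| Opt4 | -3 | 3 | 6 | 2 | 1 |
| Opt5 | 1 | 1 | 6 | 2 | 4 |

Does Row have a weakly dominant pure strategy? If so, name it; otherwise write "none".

Opt1 vs Opt2: P1: 1>-2, P2: 4>1, P3: 10>7, P4: 5>2, P5: 7>6.
Opt1 vs Opt3: P1: 1=1, P2: 4>2, P3: 10>1, P4: 5>4, P5: 7>5.
Opt1 vs Opt4: P1: 1>-3, P2: 4>3, P3: 10>6, P4: 5>2, P5: 7>1.
Opt1 vs Opt5: P1: 1=1, P2: 4>1, P3: 10>6, P4: 5>2, P5: 7>4.
Opt1 is at least as good as every other strategy against every opponent action, so it is weakly dominant.

Opt1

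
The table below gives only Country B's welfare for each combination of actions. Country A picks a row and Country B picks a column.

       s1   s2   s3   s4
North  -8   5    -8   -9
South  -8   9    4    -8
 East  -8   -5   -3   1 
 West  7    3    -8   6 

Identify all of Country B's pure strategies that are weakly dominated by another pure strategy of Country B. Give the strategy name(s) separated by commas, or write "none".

none

Nothing dominates s1: s2 at West (7>3); s3 at West (7>-8); s4 at North (-8>-9).
s2 is not dominated — it holds its own against s1 at North (5>-8); s3 at North (5>-8); s4 at North (5>-9).
s3: no other strategy beats it everywhere (s1 at South (4>-8); s2 at East (-3>-5); s4 at North (-8>-9)).
s4: no other strategy beats it everywhere (s1 at East (1>-8); s2 at East (1>-5); s3 at East (1>-3)).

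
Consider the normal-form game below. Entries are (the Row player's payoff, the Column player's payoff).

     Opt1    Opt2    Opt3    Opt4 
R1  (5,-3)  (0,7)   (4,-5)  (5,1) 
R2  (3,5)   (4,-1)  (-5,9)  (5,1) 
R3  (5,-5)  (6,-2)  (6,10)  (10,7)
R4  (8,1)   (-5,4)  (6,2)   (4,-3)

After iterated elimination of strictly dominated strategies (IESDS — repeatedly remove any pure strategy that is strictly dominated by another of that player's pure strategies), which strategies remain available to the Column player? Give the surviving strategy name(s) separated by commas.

Opt2, Opt3

Row R2 is eliminated: R3 beats it against every remaining column (Opt1: 5>3, Opt2: 6>4, Opt3: 6>-5, Opt4: 10>5).
For the Column player, Opt2 strictly dominates Opt1 on the remaining rows (R1: 7>-3, R3: -2>-5, R4: 4>1); eliminate Opt1.
The Row player's strategy R1 is strictly dominated by R3 (Opt2: 6>0, Opt3: 6>4, Opt4: 10>5) and is removed.
The Column player's strategy Opt4 is strictly dominated by Opt3 (R3: 10>7, R4: 2>-3) and is removed.
Among the remaining strategies, none is strictly dominated by another pure strategy of the same player, so the elimination stops.
Surviving strategies — the Row player: {R3, R4}; the Column player: {Opt2, Opt3}.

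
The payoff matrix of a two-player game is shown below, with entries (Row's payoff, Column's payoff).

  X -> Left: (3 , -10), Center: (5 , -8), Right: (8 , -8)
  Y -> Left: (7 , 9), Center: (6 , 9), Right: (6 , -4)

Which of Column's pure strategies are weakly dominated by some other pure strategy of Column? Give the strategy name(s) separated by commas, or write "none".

Left is weakly dominated by Center (X: -8>-10, Y: 9=9).
Nothing dominates Center: Left at X (-8>-10); Right at Y (9>-4).
Right: dominated, since Center does at least as well everywhere (X: -8=-8, Y: 9>-4).

Left, Right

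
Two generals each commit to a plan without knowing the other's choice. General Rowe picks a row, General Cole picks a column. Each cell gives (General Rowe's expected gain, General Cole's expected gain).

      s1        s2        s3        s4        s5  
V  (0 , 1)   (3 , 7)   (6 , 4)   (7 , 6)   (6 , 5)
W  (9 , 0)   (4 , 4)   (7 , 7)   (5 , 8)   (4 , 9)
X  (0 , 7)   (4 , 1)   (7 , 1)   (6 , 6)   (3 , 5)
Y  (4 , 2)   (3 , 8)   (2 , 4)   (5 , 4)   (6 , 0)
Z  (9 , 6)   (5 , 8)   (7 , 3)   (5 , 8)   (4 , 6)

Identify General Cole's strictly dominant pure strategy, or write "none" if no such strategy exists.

s1 fails to dominate s2 at V (1<7).
s2 fails to dominate s1 at X (1<7).
s3 fails to dominate s1 at X (1<7).
s4 fails to dominate s1 at X (6<7).
s5 fails to dominate s1 at X (5<7).
No single strategy dominates all the others.

none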